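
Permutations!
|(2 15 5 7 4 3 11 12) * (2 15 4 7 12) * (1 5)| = |(1 5 12 15)(2 4 3 11)| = 4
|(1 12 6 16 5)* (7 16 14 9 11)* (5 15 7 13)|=|(1 12 6 14 9 11 13 5)(7 16 15)|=24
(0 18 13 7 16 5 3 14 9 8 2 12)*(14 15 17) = (0 18 13 7 16 5 3 15 17 14 9 8 2 12) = [18, 1, 12, 15, 4, 3, 6, 16, 2, 8, 10, 11, 0, 7, 9, 17, 5, 14, 13]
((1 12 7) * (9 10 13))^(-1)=(1 7 12)(9 13 10)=((1 12 7)(9 10 13))^(-1)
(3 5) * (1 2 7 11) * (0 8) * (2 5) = (0 8)(1 5 3 2 7 11) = [8, 5, 7, 2, 4, 3, 6, 11, 0, 9, 10, 1]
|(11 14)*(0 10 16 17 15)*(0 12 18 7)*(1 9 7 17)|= |(0 10 16 1 9 7)(11 14)(12 18 17 15)|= 12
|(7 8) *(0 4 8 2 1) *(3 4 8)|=|(0 8 7 2 1)(3 4)|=10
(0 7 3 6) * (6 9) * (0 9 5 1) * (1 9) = (0 7 3 5 9 6 1) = [7, 0, 2, 5, 4, 9, 1, 3, 8, 6]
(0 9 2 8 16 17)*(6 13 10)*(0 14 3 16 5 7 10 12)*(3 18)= [9, 1, 8, 16, 4, 7, 13, 10, 5, 2, 6, 11, 0, 12, 18, 15, 17, 14, 3]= (0 9 2 8 5 7 10 6 13 12)(3 16 17 14 18)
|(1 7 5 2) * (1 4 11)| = 6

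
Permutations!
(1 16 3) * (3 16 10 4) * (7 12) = (16)(1 10 4 3)(7 12) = [0, 10, 2, 1, 3, 5, 6, 12, 8, 9, 4, 11, 7, 13, 14, 15, 16]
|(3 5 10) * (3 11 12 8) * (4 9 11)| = |(3 5 10 4 9 11 12 8)| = 8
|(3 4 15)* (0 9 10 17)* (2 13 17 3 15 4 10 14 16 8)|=8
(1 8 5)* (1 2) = (1 8 5 2) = [0, 8, 1, 3, 4, 2, 6, 7, 5]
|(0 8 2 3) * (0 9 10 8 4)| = 10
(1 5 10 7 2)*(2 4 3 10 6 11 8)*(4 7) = (1 5 6 11 8 2)(3 10 4) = [0, 5, 1, 10, 3, 6, 11, 7, 2, 9, 4, 8]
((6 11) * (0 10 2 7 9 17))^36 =((0 10 2 7 9 17)(6 11))^36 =(17)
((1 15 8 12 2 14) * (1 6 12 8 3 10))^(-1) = (1 10 3 15)(2 12 6 14)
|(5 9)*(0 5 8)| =|(0 5 9 8)| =4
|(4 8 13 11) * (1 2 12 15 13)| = 8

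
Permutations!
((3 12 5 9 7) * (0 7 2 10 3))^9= ((0 7)(2 10 3 12 5 9))^9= (0 7)(2 12)(3 9)(5 10)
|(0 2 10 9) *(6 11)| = 4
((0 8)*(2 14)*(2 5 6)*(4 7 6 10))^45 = ((0 8)(2 14 5 10 4 7 6))^45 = (0 8)(2 10 6 5 7 14 4)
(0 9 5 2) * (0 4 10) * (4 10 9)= (0 4 9 5 2 10)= [4, 1, 10, 3, 9, 2, 6, 7, 8, 5, 0]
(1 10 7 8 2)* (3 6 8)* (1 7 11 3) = (1 10 11 3 6 8 2 7) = [0, 10, 7, 6, 4, 5, 8, 1, 2, 9, 11, 3]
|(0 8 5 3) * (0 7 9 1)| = |(0 8 5 3 7 9 1)| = 7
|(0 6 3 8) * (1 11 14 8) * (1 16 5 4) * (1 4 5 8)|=|(0 6 3 16 8)(1 11 14)|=15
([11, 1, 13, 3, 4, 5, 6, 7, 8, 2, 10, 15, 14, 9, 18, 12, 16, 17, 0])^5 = (0 18 14 12 15 11)(2 9 13)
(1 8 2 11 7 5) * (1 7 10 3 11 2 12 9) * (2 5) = [0, 8, 5, 11, 4, 7, 6, 2, 12, 1, 3, 10, 9] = (1 8 12 9)(2 5 7)(3 11 10)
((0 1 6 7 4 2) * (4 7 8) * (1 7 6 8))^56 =(8)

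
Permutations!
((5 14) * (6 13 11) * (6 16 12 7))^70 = ((5 14)(6 13 11 16 12 7))^70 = (6 12 11)(7 16 13)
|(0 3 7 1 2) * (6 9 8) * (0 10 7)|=12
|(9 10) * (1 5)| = 2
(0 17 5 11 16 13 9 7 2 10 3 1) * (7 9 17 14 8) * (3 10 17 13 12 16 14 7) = (0 7 2 17 5 11 14 8 3 1)(12 16) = [7, 0, 17, 1, 4, 11, 6, 2, 3, 9, 10, 14, 16, 13, 8, 15, 12, 5]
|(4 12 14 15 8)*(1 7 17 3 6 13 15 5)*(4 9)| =13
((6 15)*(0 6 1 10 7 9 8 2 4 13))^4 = ((0 6 15 1 10 7 9 8 2 4 13))^4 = (0 10 2 6 7 4 15 9 13 1 8)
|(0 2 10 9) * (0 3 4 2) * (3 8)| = 6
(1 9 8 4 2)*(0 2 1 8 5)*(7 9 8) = (0 2 7 9 5)(1 8 4) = [2, 8, 7, 3, 1, 0, 6, 9, 4, 5]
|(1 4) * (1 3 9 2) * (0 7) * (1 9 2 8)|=6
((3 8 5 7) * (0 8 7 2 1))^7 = (0 5 1 8 2)(3 7) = ((0 8 5 2 1)(3 7))^7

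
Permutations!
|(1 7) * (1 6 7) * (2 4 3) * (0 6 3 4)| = 5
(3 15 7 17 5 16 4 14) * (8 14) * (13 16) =[0, 1, 2, 15, 8, 13, 6, 17, 14, 9, 10, 11, 12, 16, 3, 7, 4, 5] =(3 15 7 17 5 13 16 4 8 14)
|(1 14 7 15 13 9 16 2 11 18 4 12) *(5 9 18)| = 40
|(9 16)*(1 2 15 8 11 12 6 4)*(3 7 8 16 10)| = 13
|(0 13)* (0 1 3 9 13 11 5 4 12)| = |(0 11 5 4 12)(1 3 9 13)| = 20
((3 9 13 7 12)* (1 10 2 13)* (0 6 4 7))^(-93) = (0 9 6 1 4 10 7 2 12 13 3)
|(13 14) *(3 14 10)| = |(3 14 13 10)| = 4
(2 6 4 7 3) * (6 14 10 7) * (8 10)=(2 14 8 10 7 3)(4 6)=[0, 1, 14, 2, 6, 5, 4, 3, 10, 9, 7, 11, 12, 13, 8]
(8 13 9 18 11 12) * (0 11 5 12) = [11, 1, 2, 3, 4, 12, 6, 7, 13, 18, 10, 0, 8, 9, 14, 15, 16, 17, 5] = (0 11)(5 12 8 13 9 18)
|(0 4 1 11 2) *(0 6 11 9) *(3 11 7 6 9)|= 14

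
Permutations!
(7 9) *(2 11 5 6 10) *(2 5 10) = [0, 1, 11, 3, 4, 6, 2, 9, 8, 7, 5, 10] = (2 11 10 5 6)(7 9)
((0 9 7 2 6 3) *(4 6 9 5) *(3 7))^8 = ((0 5 4 6 7 2 9 3))^8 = (9)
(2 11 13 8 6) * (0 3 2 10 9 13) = (0 3 2 11)(6 10 9 13 8) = [3, 1, 11, 2, 4, 5, 10, 7, 6, 13, 9, 0, 12, 8]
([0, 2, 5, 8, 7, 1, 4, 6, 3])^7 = [0, 2, 5, 8, 7, 1, 4, 6, 3]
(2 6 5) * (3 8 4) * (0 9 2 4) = [9, 1, 6, 8, 3, 4, 5, 7, 0, 2] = (0 9 2 6 5 4 3 8)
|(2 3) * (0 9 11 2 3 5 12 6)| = 7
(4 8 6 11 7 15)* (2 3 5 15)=(2 3 5 15 4 8 6 11 7)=[0, 1, 3, 5, 8, 15, 11, 2, 6, 9, 10, 7, 12, 13, 14, 4]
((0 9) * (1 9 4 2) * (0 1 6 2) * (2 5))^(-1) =((0 4)(1 9)(2 6 5))^(-1) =(0 4)(1 9)(2 5 6)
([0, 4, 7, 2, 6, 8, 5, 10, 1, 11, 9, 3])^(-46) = (1 8 5 6 4)(2 10 11)(3 7 9)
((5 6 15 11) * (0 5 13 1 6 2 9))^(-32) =(1 11 6 13 15)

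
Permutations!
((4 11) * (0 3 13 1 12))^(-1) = ((0 3 13 1 12)(4 11))^(-1) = (0 12 1 13 3)(4 11)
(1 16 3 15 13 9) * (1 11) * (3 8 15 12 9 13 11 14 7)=[0, 16, 2, 12, 4, 5, 6, 3, 15, 14, 10, 1, 9, 13, 7, 11, 8]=(1 16 8 15 11)(3 12 9 14 7)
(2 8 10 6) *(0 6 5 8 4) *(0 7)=(0 6 2 4 7)(5 8 10)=[6, 1, 4, 3, 7, 8, 2, 0, 10, 9, 5]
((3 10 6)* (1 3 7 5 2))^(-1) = (1 2 5 7 6 10 3)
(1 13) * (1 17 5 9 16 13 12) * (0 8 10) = (0 8 10)(1 12)(5 9 16 13 17) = [8, 12, 2, 3, 4, 9, 6, 7, 10, 16, 0, 11, 1, 17, 14, 15, 13, 5]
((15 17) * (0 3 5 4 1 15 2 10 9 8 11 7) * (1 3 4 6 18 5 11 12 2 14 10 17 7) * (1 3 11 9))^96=(18)(0 15 10 17 12 9 11)(1 14 2 8 3 4 7)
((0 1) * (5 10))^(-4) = (10)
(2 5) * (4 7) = (2 5)(4 7) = [0, 1, 5, 3, 7, 2, 6, 4]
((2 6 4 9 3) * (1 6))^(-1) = (1 2 3 9 4 6)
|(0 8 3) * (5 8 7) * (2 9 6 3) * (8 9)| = |(0 7 5 9 6 3)(2 8)| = 6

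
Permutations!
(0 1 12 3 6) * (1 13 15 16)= [13, 12, 2, 6, 4, 5, 0, 7, 8, 9, 10, 11, 3, 15, 14, 16, 1]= (0 13 15 16 1 12 3 6)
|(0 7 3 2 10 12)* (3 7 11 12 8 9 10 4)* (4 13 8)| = |(0 11 12)(2 13 8 9 10 4 3)| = 21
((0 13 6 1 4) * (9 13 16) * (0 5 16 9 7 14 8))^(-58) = ((0 9 13 6 1 4 5 16 7 14 8))^(-58) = (0 7 4 13 8 16 1 9 14 5 6)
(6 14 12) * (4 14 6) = (4 14 12) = [0, 1, 2, 3, 14, 5, 6, 7, 8, 9, 10, 11, 4, 13, 12]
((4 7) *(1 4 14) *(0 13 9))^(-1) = (0 9 13)(1 14 7 4)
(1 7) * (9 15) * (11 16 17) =(1 7)(9 15)(11 16 17) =[0, 7, 2, 3, 4, 5, 6, 1, 8, 15, 10, 16, 12, 13, 14, 9, 17, 11]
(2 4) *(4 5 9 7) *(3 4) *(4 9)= (2 5 4)(3 9 7)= [0, 1, 5, 9, 2, 4, 6, 3, 8, 7]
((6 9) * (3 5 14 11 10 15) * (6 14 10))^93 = ((3 5 10 15)(6 9 14 11))^93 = (3 5 10 15)(6 9 14 11)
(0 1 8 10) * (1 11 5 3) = [11, 8, 2, 1, 4, 3, 6, 7, 10, 9, 0, 5] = (0 11 5 3 1 8 10)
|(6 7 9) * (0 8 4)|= |(0 8 4)(6 7 9)|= 3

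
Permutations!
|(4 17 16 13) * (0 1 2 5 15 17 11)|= 10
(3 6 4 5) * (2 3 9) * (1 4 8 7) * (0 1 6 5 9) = (0 1 4 9 2 3 5)(6 8 7) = [1, 4, 3, 5, 9, 0, 8, 6, 7, 2]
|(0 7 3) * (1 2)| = 6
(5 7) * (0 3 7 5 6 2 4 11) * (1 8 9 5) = [3, 8, 4, 7, 11, 1, 2, 6, 9, 5, 10, 0] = (0 3 7 6 2 4 11)(1 8 9 5)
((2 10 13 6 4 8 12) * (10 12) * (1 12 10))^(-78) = (1 2 13 4)(6 8 12 10)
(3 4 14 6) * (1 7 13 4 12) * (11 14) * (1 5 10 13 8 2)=(1 7 8 2)(3 12 5 10 13 4 11 14 6)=[0, 7, 1, 12, 11, 10, 3, 8, 2, 9, 13, 14, 5, 4, 6]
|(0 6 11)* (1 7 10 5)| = 12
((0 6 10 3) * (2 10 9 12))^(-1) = ((0 6 9 12 2 10 3))^(-1) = (0 3 10 2 12 9 6)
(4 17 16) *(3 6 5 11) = (3 6 5 11)(4 17 16) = [0, 1, 2, 6, 17, 11, 5, 7, 8, 9, 10, 3, 12, 13, 14, 15, 4, 16]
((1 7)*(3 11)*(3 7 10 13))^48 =(13)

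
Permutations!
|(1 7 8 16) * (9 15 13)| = |(1 7 8 16)(9 15 13)| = 12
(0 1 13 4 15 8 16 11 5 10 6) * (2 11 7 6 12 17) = (0 1 13 4 15 8 16 7 6)(2 11 5 10 12 17) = [1, 13, 11, 3, 15, 10, 0, 6, 16, 9, 12, 5, 17, 4, 14, 8, 7, 2]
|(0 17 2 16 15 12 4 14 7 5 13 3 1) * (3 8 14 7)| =14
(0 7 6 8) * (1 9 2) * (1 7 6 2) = (0 6 8)(1 9)(2 7) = [6, 9, 7, 3, 4, 5, 8, 2, 0, 1]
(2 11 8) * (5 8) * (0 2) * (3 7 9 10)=[2, 1, 11, 7, 4, 8, 6, 9, 0, 10, 3, 5]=(0 2 11 5 8)(3 7 9 10)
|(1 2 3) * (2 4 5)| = |(1 4 5 2 3)| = 5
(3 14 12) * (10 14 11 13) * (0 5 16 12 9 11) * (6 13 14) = [5, 1, 2, 0, 4, 16, 13, 7, 8, 11, 6, 14, 3, 10, 9, 15, 12] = (0 5 16 12 3)(6 13 10)(9 11 14)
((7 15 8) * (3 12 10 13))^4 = ((3 12 10 13)(7 15 8))^4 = (7 15 8)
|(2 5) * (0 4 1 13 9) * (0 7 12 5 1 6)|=|(0 4 6)(1 13 9 7 12 5 2)|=21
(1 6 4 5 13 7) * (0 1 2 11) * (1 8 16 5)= (0 8 16 5 13 7 2 11)(1 6 4)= [8, 6, 11, 3, 1, 13, 4, 2, 16, 9, 10, 0, 12, 7, 14, 15, 5]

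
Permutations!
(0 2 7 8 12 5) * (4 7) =(0 2 4 7 8 12 5) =[2, 1, 4, 3, 7, 0, 6, 8, 12, 9, 10, 11, 5]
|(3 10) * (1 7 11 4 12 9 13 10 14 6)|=11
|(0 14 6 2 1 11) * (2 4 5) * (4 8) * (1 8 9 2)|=10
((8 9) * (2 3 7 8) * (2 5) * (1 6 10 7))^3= (1 7 5)(2 6 8)(3 10 9)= ((1 6 10 7 8 9 5 2 3))^3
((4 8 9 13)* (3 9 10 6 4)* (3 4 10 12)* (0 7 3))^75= (0 9 8 7 13 12 3 4)(6 10)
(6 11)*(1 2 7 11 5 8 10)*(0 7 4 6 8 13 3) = (0 7 11 8 10 1 2 4 6 5 13 3) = [7, 2, 4, 0, 6, 13, 5, 11, 10, 9, 1, 8, 12, 3]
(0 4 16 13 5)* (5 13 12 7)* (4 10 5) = (0 10 5)(4 16 12 7) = [10, 1, 2, 3, 16, 0, 6, 4, 8, 9, 5, 11, 7, 13, 14, 15, 12]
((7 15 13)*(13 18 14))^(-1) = ((7 15 18 14 13))^(-1) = (7 13 14 18 15)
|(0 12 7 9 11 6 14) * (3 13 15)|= 21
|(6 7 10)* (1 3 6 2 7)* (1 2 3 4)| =|(1 4)(2 7 10 3 6)| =10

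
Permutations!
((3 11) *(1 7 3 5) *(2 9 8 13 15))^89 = (1 5 11 3 7)(2 15 13 8 9)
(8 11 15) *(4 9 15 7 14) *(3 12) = (3 12)(4 9 15 8 11 7 14) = [0, 1, 2, 12, 9, 5, 6, 14, 11, 15, 10, 7, 3, 13, 4, 8]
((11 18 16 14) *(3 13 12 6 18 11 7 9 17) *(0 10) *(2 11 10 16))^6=((0 16 14 7 9 17 3 13 12 6 18 2 11 10))^6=(0 3 11 9 18 14 12)(2 7 6 16 13 10 17)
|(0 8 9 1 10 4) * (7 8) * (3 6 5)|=21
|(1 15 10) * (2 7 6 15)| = 6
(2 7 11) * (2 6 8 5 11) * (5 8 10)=(2 7)(5 11 6 10)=[0, 1, 7, 3, 4, 11, 10, 2, 8, 9, 5, 6]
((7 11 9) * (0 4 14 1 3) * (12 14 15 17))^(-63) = (0 4 15 17 12 14 1 3)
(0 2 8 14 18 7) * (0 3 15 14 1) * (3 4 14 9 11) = (0 2 8 1)(3 15 9 11)(4 14 18 7) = [2, 0, 8, 15, 14, 5, 6, 4, 1, 11, 10, 3, 12, 13, 18, 9, 16, 17, 7]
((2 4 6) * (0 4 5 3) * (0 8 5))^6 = ((0 4 6 2)(3 8 5))^6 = (8)(0 6)(2 4)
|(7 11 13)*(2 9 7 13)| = 4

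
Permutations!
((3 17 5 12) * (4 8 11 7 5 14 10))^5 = (3 8)(4 12)(5 10)(7 14)(11 17) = ((3 17 14 10 4 8 11 7 5 12))^5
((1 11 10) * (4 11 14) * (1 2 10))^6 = (1 4)(11 14) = ((1 14 4 11)(2 10))^6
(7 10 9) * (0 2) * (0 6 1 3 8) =(0 2 6 1 3 8)(7 10 9) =[2, 3, 6, 8, 4, 5, 1, 10, 0, 7, 9]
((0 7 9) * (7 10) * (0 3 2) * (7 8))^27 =(0 2 3 9 7 8 10)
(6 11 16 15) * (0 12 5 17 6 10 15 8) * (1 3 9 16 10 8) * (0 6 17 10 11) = [12, 3, 2, 9, 4, 10, 0, 7, 6, 16, 15, 11, 5, 13, 14, 8, 1, 17] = (17)(0 12 5 10 15 8 6)(1 3 9 16)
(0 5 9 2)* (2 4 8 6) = (0 5 9 4 8 6 2) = [5, 1, 0, 3, 8, 9, 2, 7, 6, 4]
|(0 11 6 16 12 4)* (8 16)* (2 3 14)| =|(0 11 6 8 16 12 4)(2 3 14)| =21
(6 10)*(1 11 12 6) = [0, 11, 2, 3, 4, 5, 10, 7, 8, 9, 1, 12, 6] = (1 11 12 6 10)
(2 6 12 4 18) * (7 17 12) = [0, 1, 6, 3, 18, 5, 7, 17, 8, 9, 10, 11, 4, 13, 14, 15, 16, 12, 2] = (2 6 7 17 12 4 18)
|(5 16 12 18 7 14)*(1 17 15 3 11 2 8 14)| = |(1 17 15 3 11 2 8 14 5 16 12 18 7)| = 13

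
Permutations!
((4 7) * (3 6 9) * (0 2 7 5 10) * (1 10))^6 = ((0 2 7 4 5 1 10)(3 6 9))^6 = (0 10 1 5 4 7 2)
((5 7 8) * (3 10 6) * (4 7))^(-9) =((3 10 6)(4 7 8 5))^(-9) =(10)(4 5 8 7)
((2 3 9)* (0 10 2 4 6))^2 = (0 2 9 6 10 3 4)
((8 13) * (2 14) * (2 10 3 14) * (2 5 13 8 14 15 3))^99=(2 10 14 13 5)(3 15)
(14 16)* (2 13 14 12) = (2 13 14 16 12) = [0, 1, 13, 3, 4, 5, 6, 7, 8, 9, 10, 11, 2, 14, 16, 15, 12]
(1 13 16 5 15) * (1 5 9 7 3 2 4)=(1 13 16 9 7 3 2 4)(5 15)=[0, 13, 4, 2, 1, 15, 6, 3, 8, 7, 10, 11, 12, 16, 14, 5, 9]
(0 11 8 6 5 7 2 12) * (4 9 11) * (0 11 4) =(2 12 11 8 6 5 7)(4 9) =[0, 1, 12, 3, 9, 7, 5, 2, 6, 4, 10, 8, 11]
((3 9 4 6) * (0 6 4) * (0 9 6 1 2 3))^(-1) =(9)(0 6 3 2 1)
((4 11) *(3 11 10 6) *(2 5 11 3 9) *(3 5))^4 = (2 4)(3 10)(5 6)(9 11)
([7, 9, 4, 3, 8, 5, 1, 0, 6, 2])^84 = (9)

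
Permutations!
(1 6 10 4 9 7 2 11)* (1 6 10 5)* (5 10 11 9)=[0, 11, 9, 3, 5, 1, 10, 2, 8, 7, 4, 6]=(1 11 6 10 4 5)(2 9 7)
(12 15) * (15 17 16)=(12 17 16 15)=[0, 1, 2, 3, 4, 5, 6, 7, 8, 9, 10, 11, 17, 13, 14, 12, 15, 16]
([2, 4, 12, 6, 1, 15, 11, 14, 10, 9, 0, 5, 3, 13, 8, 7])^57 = (0 14 5 3)(1 4)(2 8 15 6)(7 11 12 10)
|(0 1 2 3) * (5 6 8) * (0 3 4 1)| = 3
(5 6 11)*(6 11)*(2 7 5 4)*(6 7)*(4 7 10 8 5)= [0, 1, 6, 3, 2, 11, 10, 4, 5, 9, 8, 7]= (2 6 10 8 5 11 7 4)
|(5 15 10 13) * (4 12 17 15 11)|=8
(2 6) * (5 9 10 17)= [0, 1, 6, 3, 4, 9, 2, 7, 8, 10, 17, 11, 12, 13, 14, 15, 16, 5]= (2 6)(5 9 10 17)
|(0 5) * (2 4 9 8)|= 4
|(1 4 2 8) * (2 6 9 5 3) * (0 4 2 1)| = 9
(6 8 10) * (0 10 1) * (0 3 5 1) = (0 10 6 8)(1 3 5) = [10, 3, 2, 5, 4, 1, 8, 7, 0, 9, 6]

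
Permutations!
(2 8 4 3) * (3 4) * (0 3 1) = (0 3 2 8 1) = [3, 0, 8, 2, 4, 5, 6, 7, 1]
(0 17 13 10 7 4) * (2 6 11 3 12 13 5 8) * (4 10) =(0 17 5 8 2 6 11 3 12 13 4)(7 10) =[17, 1, 6, 12, 0, 8, 11, 10, 2, 9, 7, 3, 13, 4, 14, 15, 16, 5]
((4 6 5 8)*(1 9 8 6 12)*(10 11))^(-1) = ((1 9 8 4 12)(5 6)(10 11))^(-1) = (1 12 4 8 9)(5 6)(10 11)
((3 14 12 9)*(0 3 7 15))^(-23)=(0 7 12 3 15 9 14)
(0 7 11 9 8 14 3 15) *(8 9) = (0 7 11 8 14 3 15) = [7, 1, 2, 15, 4, 5, 6, 11, 14, 9, 10, 8, 12, 13, 3, 0]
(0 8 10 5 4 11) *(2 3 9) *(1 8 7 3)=(0 7 3 9 2 1 8 10 5 4 11)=[7, 8, 1, 9, 11, 4, 6, 3, 10, 2, 5, 0]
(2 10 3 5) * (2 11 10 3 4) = [0, 1, 3, 5, 2, 11, 6, 7, 8, 9, 4, 10] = (2 3 5 11 10 4)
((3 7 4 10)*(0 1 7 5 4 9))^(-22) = (0 7)(1 9)(3 4)(5 10)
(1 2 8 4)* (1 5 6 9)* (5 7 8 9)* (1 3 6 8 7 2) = (2 9 3 6 5 8 4) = [0, 1, 9, 6, 2, 8, 5, 7, 4, 3]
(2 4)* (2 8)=(2 4 8)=[0, 1, 4, 3, 8, 5, 6, 7, 2]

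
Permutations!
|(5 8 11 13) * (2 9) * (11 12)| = |(2 9)(5 8 12 11 13)| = 10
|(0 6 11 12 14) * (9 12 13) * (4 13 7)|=9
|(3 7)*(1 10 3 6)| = |(1 10 3 7 6)| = 5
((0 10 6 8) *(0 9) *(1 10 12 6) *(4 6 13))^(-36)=(0 9 8 6 4 13 12)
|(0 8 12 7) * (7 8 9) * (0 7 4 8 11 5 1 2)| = 9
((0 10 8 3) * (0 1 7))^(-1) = ((0 10 8 3 1 7))^(-1) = (0 7 1 3 8 10)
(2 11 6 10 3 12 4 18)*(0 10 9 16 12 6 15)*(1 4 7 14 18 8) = (0 10 3 6 9 16 12 7 14 18 2 11 15)(1 4 8) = [10, 4, 11, 6, 8, 5, 9, 14, 1, 16, 3, 15, 7, 13, 18, 0, 12, 17, 2]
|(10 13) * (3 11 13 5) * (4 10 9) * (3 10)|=10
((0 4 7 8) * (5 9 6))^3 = ((0 4 7 8)(5 9 6))^3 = (9)(0 8 7 4)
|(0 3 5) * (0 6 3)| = 3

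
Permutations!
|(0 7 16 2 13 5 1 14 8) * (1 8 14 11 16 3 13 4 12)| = 6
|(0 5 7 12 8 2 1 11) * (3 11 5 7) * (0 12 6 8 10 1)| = |(0 7 6 8 2)(1 5 3 11 12 10)| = 30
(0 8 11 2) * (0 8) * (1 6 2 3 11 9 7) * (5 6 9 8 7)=(1 9 5 6 2 7)(3 11)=[0, 9, 7, 11, 4, 6, 2, 1, 8, 5, 10, 3]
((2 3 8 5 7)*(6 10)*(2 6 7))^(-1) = ((2 3 8 5)(6 10 7))^(-1) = (2 5 8 3)(6 7 10)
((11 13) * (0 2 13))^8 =((0 2 13 11))^8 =(13)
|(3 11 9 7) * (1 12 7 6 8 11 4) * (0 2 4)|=28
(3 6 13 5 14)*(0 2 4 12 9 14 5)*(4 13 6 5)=[2, 1, 13, 5, 12, 4, 6, 7, 8, 14, 10, 11, 9, 0, 3]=(0 2 13)(3 5 4 12 9 14)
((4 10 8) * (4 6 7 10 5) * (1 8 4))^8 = ((1 8 6 7 10 4 5))^8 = (1 8 6 7 10 4 5)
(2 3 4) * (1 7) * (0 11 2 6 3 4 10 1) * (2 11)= (11)(0 2 4 6 3 10 1 7)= [2, 7, 4, 10, 6, 5, 3, 0, 8, 9, 1, 11]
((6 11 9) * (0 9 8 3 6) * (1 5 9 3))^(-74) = (0 5 8 6)(1 11 3 9)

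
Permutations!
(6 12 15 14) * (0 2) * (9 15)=(0 2)(6 12 9 15 14)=[2, 1, 0, 3, 4, 5, 12, 7, 8, 15, 10, 11, 9, 13, 6, 14]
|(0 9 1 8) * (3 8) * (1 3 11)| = 4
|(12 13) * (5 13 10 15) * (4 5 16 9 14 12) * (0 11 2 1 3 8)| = |(0 11 2 1 3 8)(4 5 13)(9 14 12 10 15 16)| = 6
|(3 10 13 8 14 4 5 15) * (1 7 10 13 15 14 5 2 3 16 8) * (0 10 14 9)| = 7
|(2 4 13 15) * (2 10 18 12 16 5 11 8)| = 11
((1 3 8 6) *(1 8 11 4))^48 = (11)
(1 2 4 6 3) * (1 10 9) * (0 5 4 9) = [5, 2, 9, 10, 6, 4, 3, 7, 8, 1, 0] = (0 5 4 6 3 10)(1 2 9)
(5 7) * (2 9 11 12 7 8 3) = (2 9 11 12 7 5 8 3) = [0, 1, 9, 2, 4, 8, 6, 5, 3, 11, 10, 12, 7]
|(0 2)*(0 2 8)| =2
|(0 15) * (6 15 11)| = 4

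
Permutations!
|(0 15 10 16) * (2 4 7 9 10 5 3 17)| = 11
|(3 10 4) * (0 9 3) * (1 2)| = |(0 9 3 10 4)(1 2)| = 10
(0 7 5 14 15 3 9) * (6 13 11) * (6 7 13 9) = [13, 1, 2, 6, 4, 14, 9, 5, 8, 0, 10, 7, 12, 11, 15, 3] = (0 13 11 7 5 14 15 3 6 9)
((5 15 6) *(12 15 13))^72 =((5 13 12 15 6))^72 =(5 12 6 13 15)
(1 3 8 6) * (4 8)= (1 3 4 8 6)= [0, 3, 2, 4, 8, 5, 1, 7, 6]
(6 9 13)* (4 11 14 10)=(4 11 14 10)(6 9 13)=[0, 1, 2, 3, 11, 5, 9, 7, 8, 13, 4, 14, 12, 6, 10]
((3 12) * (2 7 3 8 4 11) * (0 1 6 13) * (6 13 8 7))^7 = (0 1 13)(2 8 11 6 4)(3 12 7) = ((0 1 13)(2 6 8 4 11)(3 12 7))^7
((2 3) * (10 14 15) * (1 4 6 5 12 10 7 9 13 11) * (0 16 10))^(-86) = (0 5 4 11 9 15 10)(1 13 7 14 16 12 6)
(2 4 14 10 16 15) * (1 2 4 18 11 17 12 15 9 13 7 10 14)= [0, 2, 18, 3, 1, 5, 6, 10, 8, 13, 16, 17, 15, 7, 14, 4, 9, 12, 11]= (1 2 18 11 17 12 15 4)(7 10 16 9 13)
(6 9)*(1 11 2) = (1 11 2)(6 9) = [0, 11, 1, 3, 4, 5, 9, 7, 8, 6, 10, 2]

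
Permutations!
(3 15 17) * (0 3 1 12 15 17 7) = (0 3 17 1 12 15 7) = [3, 12, 2, 17, 4, 5, 6, 0, 8, 9, 10, 11, 15, 13, 14, 7, 16, 1]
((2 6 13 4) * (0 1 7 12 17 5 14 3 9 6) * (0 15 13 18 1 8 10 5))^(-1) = (0 17 12 7 1 18 6 9 3 14 5 10 8)(2 4 13 15)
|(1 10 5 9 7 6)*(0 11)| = 6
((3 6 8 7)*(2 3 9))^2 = (2 6 7)(3 8 9)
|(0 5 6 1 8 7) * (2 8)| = |(0 5 6 1 2 8 7)| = 7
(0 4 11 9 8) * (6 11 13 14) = (0 4 13 14 6 11 9 8) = [4, 1, 2, 3, 13, 5, 11, 7, 0, 8, 10, 9, 12, 14, 6]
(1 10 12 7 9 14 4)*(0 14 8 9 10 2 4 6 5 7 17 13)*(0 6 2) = [14, 0, 4, 3, 1, 7, 5, 10, 9, 8, 12, 11, 17, 6, 2, 15, 16, 13] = (0 14 2 4 1)(5 7 10 12 17 13 6)(8 9)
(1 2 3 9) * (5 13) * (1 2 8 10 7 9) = [0, 8, 3, 1, 4, 13, 6, 9, 10, 2, 7, 11, 12, 5] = (1 8 10 7 9 2 3)(5 13)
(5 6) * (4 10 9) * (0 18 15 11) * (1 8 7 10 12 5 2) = (0 18 15 11)(1 8 7 10 9 4 12 5 6 2) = [18, 8, 1, 3, 12, 6, 2, 10, 7, 4, 9, 0, 5, 13, 14, 11, 16, 17, 15]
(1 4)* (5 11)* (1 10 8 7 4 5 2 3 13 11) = (1 5)(2 3 13 11)(4 10 8 7) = [0, 5, 3, 13, 10, 1, 6, 4, 7, 9, 8, 2, 12, 11]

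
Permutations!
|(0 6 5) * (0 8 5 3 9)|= 4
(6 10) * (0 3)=(0 3)(6 10)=[3, 1, 2, 0, 4, 5, 10, 7, 8, 9, 6]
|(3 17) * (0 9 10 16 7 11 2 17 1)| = 10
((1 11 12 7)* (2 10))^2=((1 11 12 7)(2 10))^2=(1 12)(7 11)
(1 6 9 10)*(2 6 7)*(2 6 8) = (1 7 6 9 10)(2 8) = [0, 7, 8, 3, 4, 5, 9, 6, 2, 10, 1]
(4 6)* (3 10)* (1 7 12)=(1 7 12)(3 10)(4 6)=[0, 7, 2, 10, 6, 5, 4, 12, 8, 9, 3, 11, 1]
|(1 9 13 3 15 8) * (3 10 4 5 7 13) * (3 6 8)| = |(1 9 6 8)(3 15)(4 5 7 13 10)| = 20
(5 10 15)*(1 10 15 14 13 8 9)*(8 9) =[0, 10, 2, 3, 4, 15, 6, 7, 8, 1, 14, 11, 12, 9, 13, 5] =(1 10 14 13 9)(5 15)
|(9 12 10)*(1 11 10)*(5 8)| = |(1 11 10 9 12)(5 8)| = 10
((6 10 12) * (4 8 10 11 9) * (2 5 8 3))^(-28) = ((2 5 8 10 12 6 11 9 4 3))^(-28) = (2 8 12 11 4)(3 5 10 6 9)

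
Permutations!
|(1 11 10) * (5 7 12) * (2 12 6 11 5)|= |(1 5 7 6 11 10)(2 12)|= 6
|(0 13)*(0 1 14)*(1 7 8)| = 6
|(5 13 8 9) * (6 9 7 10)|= 7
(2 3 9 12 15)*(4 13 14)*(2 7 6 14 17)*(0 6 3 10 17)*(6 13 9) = [13, 1, 10, 6, 9, 5, 14, 3, 8, 12, 17, 11, 15, 0, 4, 7, 16, 2] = (0 13)(2 10 17)(3 6 14 4 9 12 15 7)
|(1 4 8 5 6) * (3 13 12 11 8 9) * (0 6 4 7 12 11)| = |(0 6 1 7 12)(3 13 11 8 5 4 9)| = 35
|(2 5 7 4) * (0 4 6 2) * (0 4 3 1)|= |(0 3 1)(2 5 7 6)|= 12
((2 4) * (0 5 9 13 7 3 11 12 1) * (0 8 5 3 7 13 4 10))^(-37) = ((13)(0 3 11 12 1 8 5 9 4 2 10))^(-37) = (13)(0 9 12 10 5 11 2 8 3 4 1)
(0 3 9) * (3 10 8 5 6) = (0 10 8 5 6 3 9) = [10, 1, 2, 9, 4, 6, 3, 7, 5, 0, 8]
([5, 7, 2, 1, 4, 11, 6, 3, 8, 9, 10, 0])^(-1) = [11, 3, 2, 7, 4, 0, 6, 1, 8, 9, 10, 5]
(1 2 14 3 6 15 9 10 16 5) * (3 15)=(1 2 14 15 9 10 16 5)(3 6)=[0, 2, 14, 6, 4, 1, 3, 7, 8, 10, 16, 11, 12, 13, 15, 9, 5]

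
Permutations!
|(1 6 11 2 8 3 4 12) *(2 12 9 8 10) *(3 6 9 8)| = 8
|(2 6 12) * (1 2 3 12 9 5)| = |(1 2 6 9 5)(3 12)| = 10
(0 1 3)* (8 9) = [1, 3, 2, 0, 4, 5, 6, 7, 9, 8] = (0 1 3)(8 9)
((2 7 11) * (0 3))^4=((0 3)(2 7 11))^4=(2 7 11)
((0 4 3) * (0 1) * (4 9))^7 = ((0 9 4 3 1))^7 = (0 4 1 9 3)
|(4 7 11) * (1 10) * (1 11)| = 5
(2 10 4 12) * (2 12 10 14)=(2 14)(4 10)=[0, 1, 14, 3, 10, 5, 6, 7, 8, 9, 4, 11, 12, 13, 2]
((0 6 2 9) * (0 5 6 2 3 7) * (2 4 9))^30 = (0 9 6 7 4 5 3)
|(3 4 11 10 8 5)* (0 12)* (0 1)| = |(0 12 1)(3 4 11 10 8 5)| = 6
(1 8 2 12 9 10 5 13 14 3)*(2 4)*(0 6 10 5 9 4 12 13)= (0 6 10 9 5)(1 8 12 4 2 13 14 3)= [6, 8, 13, 1, 2, 0, 10, 7, 12, 5, 9, 11, 4, 14, 3]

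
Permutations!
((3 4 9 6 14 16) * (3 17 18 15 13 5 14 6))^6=(5 13 15 18 17 16 14)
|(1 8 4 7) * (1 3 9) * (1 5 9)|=10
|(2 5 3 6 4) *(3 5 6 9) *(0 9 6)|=6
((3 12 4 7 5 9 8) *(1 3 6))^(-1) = ((1 3 12 4 7 5 9 8 6))^(-1) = (1 6 8 9 5 7 4 12 3)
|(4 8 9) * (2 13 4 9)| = |(2 13 4 8)| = 4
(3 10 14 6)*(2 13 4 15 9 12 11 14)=(2 13 4 15 9 12 11 14 6 3 10)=[0, 1, 13, 10, 15, 5, 3, 7, 8, 12, 2, 14, 11, 4, 6, 9]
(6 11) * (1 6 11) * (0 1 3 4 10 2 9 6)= [1, 0, 9, 4, 10, 5, 3, 7, 8, 6, 2, 11]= (11)(0 1)(2 9 6 3 4 10)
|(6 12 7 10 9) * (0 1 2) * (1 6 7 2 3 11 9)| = 12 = |(0 6 12 2)(1 3 11 9 7 10)|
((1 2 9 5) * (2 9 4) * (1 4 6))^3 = (1 4)(2 9)(5 6)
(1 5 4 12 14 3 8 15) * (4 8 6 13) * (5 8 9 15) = [0, 8, 2, 6, 12, 9, 13, 7, 5, 15, 10, 11, 14, 4, 3, 1] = (1 8 5 9 15)(3 6 13 4 12 14)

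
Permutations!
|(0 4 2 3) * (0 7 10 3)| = 3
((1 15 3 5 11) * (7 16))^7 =((1 15 3 5 11)(7 16))^7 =(1 3 11 15 5)(7 16)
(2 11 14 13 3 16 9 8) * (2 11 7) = [0, 1, 7, 16, 4, 5, 6, 2, 11, 8, 10, 14, 12, 3, 13, 15, 9] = (2 7)(3 16 9 8 11 14 13)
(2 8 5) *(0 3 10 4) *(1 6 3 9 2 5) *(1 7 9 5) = [5, 6, 8, 10, 0, 1, 3, 9, 7, 2, 4] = (0 5 1 6 3 10 4)(2 8 7 9)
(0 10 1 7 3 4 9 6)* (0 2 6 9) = (0 10 1 7 3 4)(2 6) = [10, 7, 6, 4, 0, 5, 2, 3, 8, 9, 1]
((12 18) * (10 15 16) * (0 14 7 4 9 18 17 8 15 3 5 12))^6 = (18)(3 16 8 12)(5 10 15 17)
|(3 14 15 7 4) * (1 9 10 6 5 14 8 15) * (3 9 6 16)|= |(1 6 5 14)(3 8 15 7 4 9 10 16)|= 8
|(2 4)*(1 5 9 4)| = |(1 5 9 4 2)| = 5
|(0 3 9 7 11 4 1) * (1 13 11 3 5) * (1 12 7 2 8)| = 9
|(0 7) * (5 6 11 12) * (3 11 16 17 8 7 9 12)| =|(0 9 12 5 6 16 17 8 7)(3 11)| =18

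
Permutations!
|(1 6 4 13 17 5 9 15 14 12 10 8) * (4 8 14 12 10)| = 42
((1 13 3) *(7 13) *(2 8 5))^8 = (13)(2 5 8)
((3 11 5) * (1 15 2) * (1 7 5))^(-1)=(1 11 3 5 7 2 15)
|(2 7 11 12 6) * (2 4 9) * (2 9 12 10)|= |(2 7 11 10)(4 12 6)|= 12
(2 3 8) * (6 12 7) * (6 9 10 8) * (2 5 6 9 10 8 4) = (2 3 9 8 5 6 12 7 10 4) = [0, 1, 3, 9, 2, 6, 12, 10, 5, 8, 4, 11, 7]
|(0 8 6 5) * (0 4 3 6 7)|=|(0 8 7)(3 6 5 4)|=12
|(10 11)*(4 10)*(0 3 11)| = 5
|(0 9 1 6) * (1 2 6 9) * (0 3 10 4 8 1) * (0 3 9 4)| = |(0 3 10)(1 4 8)(2 6 9)| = 3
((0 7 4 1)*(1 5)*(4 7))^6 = ((7)(0 4 5 1))^6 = (7)(0 5)(1 4)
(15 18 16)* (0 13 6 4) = (0 13 6 4)(15 18 16) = [13, 1, 2, 3, 0, 5, 4, 7, 8, 9, 10, 11, 12, 6, 14, 18, 15, 17, 16]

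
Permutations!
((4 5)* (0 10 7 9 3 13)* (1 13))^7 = ((0 10 7 9 3 1 13)(4 5))^7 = (13)(4 5)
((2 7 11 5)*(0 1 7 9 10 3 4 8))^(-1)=(0 8 4 3 10 9 2 5 11 7 1)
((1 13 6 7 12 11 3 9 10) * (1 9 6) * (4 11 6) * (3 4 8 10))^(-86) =(13)(3 10)(6 7 12)(8 9)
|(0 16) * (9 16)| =|(0 9 16)| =3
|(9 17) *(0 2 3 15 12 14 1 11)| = |(0 2 3 15 12 14 1 11)(9 17)| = 8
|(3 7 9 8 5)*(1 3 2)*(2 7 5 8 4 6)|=8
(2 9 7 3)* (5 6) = (2 9 7 3)(5 6) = [0, 1, 9, 2, 4, 6, 5, 3, 8, 7]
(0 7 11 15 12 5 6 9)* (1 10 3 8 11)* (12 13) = (0 7 1 10 3 8 11 15 13 12 5 6 9) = [7, 10, 2, 8, 4, 6, 9, 1, 11, 0, 3, 15, 5, 12, 14, 13]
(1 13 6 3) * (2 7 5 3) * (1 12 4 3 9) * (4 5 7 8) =(1 13 6 2 8 4 3 12 5 9) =[0, 13, 8, 12, 3, 9, 2, 7, 4, 1, 10, 11, 5, 6]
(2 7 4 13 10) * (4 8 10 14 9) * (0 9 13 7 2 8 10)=(0 9 4 7 10 8)(13 14)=[9, 1, 2, 3, 7, 5, 6, 10, 0, 4, 8, 11, 12, 14, 13]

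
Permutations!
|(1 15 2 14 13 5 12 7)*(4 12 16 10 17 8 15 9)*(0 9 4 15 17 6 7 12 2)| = |(0 9 15)(1 4 2 14 13 5 16 10 6 7)(8 17)| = 30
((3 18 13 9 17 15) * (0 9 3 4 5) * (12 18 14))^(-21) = (0 15)(3 13 18 12 14)(4 9)(5 17)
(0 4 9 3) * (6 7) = [4, 1, 2, 0, 9, 5, 7, 6, 8, 3] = (0 4 9 3)(6 7)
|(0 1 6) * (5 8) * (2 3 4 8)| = 15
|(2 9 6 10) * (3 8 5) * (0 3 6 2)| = 6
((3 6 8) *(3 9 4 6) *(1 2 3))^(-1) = ((1 2 3)(4 6 8 9))^(-1) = (1 3 2)(4 9 8 6)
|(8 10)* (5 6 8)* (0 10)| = |(0 10 5 6 8)| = 5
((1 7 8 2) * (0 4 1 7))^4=((0 4 1)(2 7 8))^4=(0 4 1)(2 7 8)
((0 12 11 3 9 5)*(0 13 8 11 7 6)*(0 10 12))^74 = (3 5 8)(6 12)(7 10)(9 13 11)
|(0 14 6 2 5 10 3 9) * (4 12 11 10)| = 11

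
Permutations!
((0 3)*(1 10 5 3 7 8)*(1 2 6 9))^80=((0 7 8 2 6 9 1 10 5 3))^80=(10)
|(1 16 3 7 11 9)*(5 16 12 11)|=|(1 12 11 9)(3 7 5 16)|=4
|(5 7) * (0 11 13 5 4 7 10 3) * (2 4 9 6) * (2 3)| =|(0 11 13 5 10 2 4 7 9 6 3)| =11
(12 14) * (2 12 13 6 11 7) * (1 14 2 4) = (1 14 13 6 11 7 4)(2 12) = [0, 14, 12, 3, 1, 5, 11, 4, 8, 9, 10, 7, 2, 6, 13]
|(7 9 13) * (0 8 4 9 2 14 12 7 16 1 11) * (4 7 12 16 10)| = |(0 8 7 2 14 16 1 11)(4 9 13 10)| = 8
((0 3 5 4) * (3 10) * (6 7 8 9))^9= (0 4 5 3 10)(6 7 8 9)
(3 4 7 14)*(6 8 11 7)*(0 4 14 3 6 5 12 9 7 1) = (0 4 5 12 9 7 3 14 6 8 11 1) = [4, 0, 2, 14, 5, 12, 8, 3, 11, 7, 10, 1, 9, 13, 6]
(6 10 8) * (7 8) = (6 10 7 8) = [0, 1, 2, 3, 4, 5, 10, 8, 6, 9, 7]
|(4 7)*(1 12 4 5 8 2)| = 7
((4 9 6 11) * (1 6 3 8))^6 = (1 8 3 9 4 11 6)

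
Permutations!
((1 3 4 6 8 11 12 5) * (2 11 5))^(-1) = ((1 3 4 6 8 5)(2 11 12))^(-1) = (1 5 8 6 4 3)(2 12 11)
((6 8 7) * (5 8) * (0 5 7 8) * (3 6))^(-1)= (8)(0 5)(3 7 6)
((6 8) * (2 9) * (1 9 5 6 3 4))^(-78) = (1 2 6 3)(4 9 5 8)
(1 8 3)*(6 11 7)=(1 8 3)(6 11 7)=[0, 8, 2, 1, 4, 5, 11, 6, 3, 9, 10, 7]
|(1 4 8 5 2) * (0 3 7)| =15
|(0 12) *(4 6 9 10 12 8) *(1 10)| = |(0 8 4 6 9 1 10 12)| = 8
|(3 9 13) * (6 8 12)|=3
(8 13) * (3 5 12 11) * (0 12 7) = (0 12 11 3 5 7)(8 13) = [12, 1, 2, 5, 4, 7, 6, 0, 13, 9, 10, 3, 11, 8]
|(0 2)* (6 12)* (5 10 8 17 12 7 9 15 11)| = 10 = |(0 2)(5 10 8 17 12 6 7 9 15 11)|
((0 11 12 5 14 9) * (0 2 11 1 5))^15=((0 1 5 14 9 2 11 12))^15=(0 12 11 2 9 14 5 1)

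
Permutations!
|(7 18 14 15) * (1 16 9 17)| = 4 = |(1 16 9 17)(7 18 14 15)|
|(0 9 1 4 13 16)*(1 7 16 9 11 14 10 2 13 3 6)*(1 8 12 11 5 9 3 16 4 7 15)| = 72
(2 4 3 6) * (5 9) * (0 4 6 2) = (0 4 3 2 6)(5 9) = [4, 1, 6, 2, 3, 9, 0, 7, 8, 5]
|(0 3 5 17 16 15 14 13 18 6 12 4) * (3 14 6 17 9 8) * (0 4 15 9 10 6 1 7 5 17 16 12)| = 16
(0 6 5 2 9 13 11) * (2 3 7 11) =(0 6 5 3 7 11)(2 9 13) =[6, 1, 9, 7, 4, 3, 5, 11, 8, 13, 10, 0, 12, 2]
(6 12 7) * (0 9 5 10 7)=(0 9 5 10 7 6 12)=[9, 1, 2, 3, 4, 10, 12, 6, 8, 5, 7, 11, 0]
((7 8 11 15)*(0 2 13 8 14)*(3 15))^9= ((0 2 13 8 11 3 15 7 14))^9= (15)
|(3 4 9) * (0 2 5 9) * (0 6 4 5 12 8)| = 12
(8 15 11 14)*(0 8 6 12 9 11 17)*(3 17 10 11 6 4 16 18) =(0 8 15 10 11 14 4 16 18 3 17)(6 12 9) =[8, 1, 2, 17, 16, 5, 12, 7, 15, 6, 11, 14, 9, 13, 4, 10, 18, 0, 3]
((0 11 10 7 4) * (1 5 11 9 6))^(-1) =(0 4 7 10 11 5 1 6 9)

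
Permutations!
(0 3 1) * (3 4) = (0 4 3 1) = [4, 0, 2, 1, 3]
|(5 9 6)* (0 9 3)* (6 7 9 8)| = |(0 8 6 5 3)(7 9)| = 10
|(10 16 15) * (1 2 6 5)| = 12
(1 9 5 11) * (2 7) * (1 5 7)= [0, 9, 1, 3, 4, 11, 6, 2, 8, 7, 10, 5]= (1 9 7 2)(5 11)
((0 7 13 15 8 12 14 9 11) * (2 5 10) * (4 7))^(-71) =(0 11 9 14 12 8 15 13 7 4)(2 5 10)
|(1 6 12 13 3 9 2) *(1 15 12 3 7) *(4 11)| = |(1 6 3 9 2 15 12 13 7)(4 11)| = 18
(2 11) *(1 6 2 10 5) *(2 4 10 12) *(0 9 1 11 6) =[9, 0, 6, 3, 10, 11, 4, 7, 8, 1, 5, 12, 2] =(0 9 1)(2 6 4 10 5 11 12)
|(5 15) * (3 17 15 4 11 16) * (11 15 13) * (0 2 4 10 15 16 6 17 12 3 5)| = 28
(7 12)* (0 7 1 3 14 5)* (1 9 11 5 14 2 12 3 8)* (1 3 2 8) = (14)(0 7 2 12 9 11 5)(3 8) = [7, 1, 12, 8, 4, 0, 6, 2, 3, 11, 10, 5, 9, 13, 14]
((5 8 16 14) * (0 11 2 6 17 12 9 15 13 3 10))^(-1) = ((0 11 2 6 17 12 9 15 13 3 10)(5 8 16 14))^(-1) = (0 10 3 13 15 9 12 17 6 2 11)(5 14 16 8)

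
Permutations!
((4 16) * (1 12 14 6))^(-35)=(1 12 14 6)(4 16)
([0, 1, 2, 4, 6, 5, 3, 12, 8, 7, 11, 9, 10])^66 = [0, 1, 2, 3, 4, 5, 6, 12, 8, 7, 11, 9, 10]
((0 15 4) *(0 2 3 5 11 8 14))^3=((0 15 4 2 3 5 11 8 14))^3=(0 2 11)(3 8 15)(4 5 14)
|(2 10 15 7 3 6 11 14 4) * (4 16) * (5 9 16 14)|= 11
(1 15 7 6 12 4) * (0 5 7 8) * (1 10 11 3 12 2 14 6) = [5, 15, 14, 12, 10, 7, 2, 1, 0, 9, 11, 3, 4, 13, 6, 8] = (0 5 7 1 15 8)(2 14 6)(3 12 4 10 11)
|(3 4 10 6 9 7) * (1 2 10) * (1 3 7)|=|(1 2 10 6 9)(3 4)|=10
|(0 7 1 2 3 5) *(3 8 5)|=6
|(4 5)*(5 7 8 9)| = |(4 7 8 9 5)| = 5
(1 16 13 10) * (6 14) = (1 16 13 10)(6 14) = [0, 16, 2, 3, 4, 5, 14, 7, 8, 9, 1, 11, 12, 10, 6, 15, 13]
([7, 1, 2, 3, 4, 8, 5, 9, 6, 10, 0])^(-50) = (0 9)(5 8 6)(7 10)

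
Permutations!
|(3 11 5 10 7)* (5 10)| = 4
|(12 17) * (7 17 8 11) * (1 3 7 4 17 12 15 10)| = |(1 3 7 12 8 11 4 17 15 10)| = 10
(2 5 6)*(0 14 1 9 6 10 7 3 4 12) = (0 14 1 9 6 2 5 10 7 3 4 12) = [14, 9, 5, 4, 12, 10, 2, 3, 8, 6, 7, 11, 0, 13, 1]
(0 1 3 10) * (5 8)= (0 1 3 10)(5 8)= [1, 3, 2, 10, 4, 8, 6, 7, 5, 9, 0]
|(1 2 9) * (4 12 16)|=3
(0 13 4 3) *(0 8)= (0 13 4 3 8)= [13, 1, 2, 8, 3, 5, 6, 7, 0, 9, 10, 11, 12, 4]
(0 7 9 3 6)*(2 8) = (0 7 9 3 6)(2 8) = [7, 1, 8, 6, 4, 5, 0, 9, 2, 3]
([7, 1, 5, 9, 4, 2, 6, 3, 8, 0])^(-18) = [3, 1, 2, 0, 4, 5, 6, 9, 8, 7]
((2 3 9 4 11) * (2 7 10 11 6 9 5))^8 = ((2 3 5)(4 6 9)(7 10 11))^8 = (2 5 3)(4 9 6)(7 11 10)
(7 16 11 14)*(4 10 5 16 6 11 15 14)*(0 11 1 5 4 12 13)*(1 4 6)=[11, 5, 2, 3, 10, 16, 4, 1, 8, 9, 6, 12, 13, 0, 7, 14, 15]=(0 11 12 13)(1 5 16 15 14 7)(4 10 6)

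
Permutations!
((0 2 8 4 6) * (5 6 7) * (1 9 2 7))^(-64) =(1 9 2 8 4)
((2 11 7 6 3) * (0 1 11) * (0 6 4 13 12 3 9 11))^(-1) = ((0 1)(2 6 9 11 7 4 13 12 3))^(-1) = (0 1)(2 3 12 13 4 7 11 9 6)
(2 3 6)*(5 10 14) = (2 3 6)(5 10 14) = [0, 1, 3, 6, 4, 10, 2, 7, 8, 9, 14, 11, 12, 13, 5]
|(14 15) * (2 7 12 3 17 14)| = |(2 7 12 3 17 14 15)| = 7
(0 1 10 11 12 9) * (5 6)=(0 1 10 11 12 9)(5 6)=[1, 10, 2, 3, 4, 6, 5, 7, 8, 0, 11, 12, 9]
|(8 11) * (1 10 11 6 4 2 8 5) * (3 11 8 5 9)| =21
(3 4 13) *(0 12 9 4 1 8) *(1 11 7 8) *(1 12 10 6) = (0 10 6 1 12 9 4 13 3 11 7 8) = [10, 12, 2, 11, 13, 5, 1, 8, 0, 4, 6, 7, 9, 3]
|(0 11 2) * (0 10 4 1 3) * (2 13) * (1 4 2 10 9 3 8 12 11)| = |(0 1 8 12 11 13 10 2 9 3)| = 10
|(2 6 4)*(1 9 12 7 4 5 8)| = |(1 9 12 7 4 2 6 5 8)| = 9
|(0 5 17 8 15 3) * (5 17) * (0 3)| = |(0 17 8 15)| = 4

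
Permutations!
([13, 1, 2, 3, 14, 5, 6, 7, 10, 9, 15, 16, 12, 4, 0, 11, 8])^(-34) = (0 4)(8 10 15 11 16)(13 14)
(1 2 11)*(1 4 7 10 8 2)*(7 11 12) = (2 12 7 10 8)(4 11) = [0, 1, 12, 3, 11, 5, 6, 10, 2, 9, 8, 4, 7]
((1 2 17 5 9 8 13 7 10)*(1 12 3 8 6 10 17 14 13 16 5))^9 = ((1 2 14 13 7 17)(3 8 16 5 9 6 10 12))^9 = (1 13)(2 7)(3 8 16 5 9 6 10 12)(14 17)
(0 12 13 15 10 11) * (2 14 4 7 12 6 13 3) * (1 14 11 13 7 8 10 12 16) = (0 6 7 16 1 14 4 8 10 13 15 12 3 2 11) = [6, 14, 11, 2, 8, 5, 7, 16, 10, 9, 13, 0, 3, 15, 4, 12, 1]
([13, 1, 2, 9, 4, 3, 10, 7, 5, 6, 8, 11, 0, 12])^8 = (0 12 13)(3 6 8)(5 9 10)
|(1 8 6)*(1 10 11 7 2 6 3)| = |(1 8 3)(2 6 10 11 7)| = 15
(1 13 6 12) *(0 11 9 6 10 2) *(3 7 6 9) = (0 11 3 7 6 12 1 13 10 2) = [11, 13, 0, 7, 4, 5, 12, 6, 8, 9, 2, 3, 1, 10]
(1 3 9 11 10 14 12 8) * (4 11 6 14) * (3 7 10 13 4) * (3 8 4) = (1 7 10 8)(3 9 6 14 12 4 11 13) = [0, 7, 2, 9, 11, 5, 14, 10, 1, 6, 8, 13, 4, 3, 12]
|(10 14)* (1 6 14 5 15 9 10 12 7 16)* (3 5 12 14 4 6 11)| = |(1 11 3 5 15 9 10 12 7 16)(4 6)| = 10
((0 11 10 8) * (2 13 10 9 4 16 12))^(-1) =((0 11 9 4 16 12 2 13 10 8))^(-1) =(0 8 10 13 2 12 16 4 9 11)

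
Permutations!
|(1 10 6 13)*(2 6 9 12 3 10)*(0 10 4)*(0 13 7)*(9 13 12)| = |(0 10 13 1 2 6 7)(3 4 12)| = 21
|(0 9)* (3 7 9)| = |(0 3 7 9)| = 4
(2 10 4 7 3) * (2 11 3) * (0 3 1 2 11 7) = (0 3 7 11 1 2 10 4) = [3, 2, 10, 7, 0, 5, 6, 11, 8, 9, 4, 1]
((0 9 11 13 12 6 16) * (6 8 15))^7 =((0 9 11 13 12 8 15 6 16))^7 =(0 6 8 13 9 16 15 12 11)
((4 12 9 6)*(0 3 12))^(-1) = ((0 3 12 9 6 4))^(-1) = (0 4 6 9 12 3)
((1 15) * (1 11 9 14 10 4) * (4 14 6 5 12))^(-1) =((1 15 11 9 6 5 12 4)(10 14))^(-1) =(1 4 12 5 6 9 11 15)(10 14)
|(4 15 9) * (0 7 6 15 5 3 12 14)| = 10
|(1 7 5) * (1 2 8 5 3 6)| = |(1 7 3 6)(2 8 5)| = 12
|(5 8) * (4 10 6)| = 6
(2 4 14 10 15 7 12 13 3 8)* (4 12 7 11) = (2 12 13 3 8)(4 14 10 15 11) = [0, 1, 12, 8, 14, 5, 6, 7, 2, 9, 15, 4, 13, 3, 10, 11]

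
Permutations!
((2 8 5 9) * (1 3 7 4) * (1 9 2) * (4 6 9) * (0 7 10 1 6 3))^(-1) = (0 1 10 3 7)(2 5 8)(6 9) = ((0 7 3 10 1)(2 8 5)(6 9))^(-1)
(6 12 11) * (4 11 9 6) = (4 11)(6 12 9) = [0, 1, 2, 3, 11, 5, 12, 7, 8, 6, 10, 4, 9]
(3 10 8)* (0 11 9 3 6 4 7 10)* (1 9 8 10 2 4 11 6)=(0 6 11 8 1 9 3)(2 4 7)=[6, 9, 4, 0, 7, 5, 11, 2, 1, 3, 10, 8]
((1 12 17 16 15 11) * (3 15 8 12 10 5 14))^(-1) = ((1 10 5 14 3 15 11)(8 12 17 16))^(-1) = (1 11 15 3 14 5 10)(8 16 17 12)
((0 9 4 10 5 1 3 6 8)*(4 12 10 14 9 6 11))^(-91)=((0 6 8)(1 3 11 4 14 9 12 10 5))^(-91)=(0 8 6)(1 5 10 12 9 14 4 11 3)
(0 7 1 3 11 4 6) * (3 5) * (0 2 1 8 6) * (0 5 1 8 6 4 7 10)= (0 10)(2 8 4 5 3 11 7 6)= [10, 1, 8, 11, 5, 3, 2, 6, 4, 9, 0, 7]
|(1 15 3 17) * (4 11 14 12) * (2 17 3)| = |(1 15 2 17)(4 11 14 12)| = 4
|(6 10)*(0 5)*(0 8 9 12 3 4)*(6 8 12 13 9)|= |(0 5 12 3 4)(6 10 8)(9 13)|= 30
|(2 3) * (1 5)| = 2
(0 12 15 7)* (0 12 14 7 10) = (0 14 7 12 15 10) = [14, 1, 2, 3, 4, 5, 6, 12, 8, 9, 0, 11, 15, 13, 7, 10]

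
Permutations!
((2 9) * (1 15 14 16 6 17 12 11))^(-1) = (1 11 12 17 6 16 14 15)(2 9)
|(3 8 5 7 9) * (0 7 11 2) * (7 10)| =9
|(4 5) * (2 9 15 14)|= 4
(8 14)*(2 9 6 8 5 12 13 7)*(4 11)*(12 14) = (2 9 6 8 12 13 7)(4 11)(5 14) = [0, 1, 9, 3, 11, 14, 8, 2, 12, 6, 10, 4, 13, 7, 5]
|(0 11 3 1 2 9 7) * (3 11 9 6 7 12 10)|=9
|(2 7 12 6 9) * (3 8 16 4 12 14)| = 10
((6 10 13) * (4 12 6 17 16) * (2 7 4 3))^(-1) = ((2 7 4 12 6 10 13 17 16 3))^(-1) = (2 3 16 17 13 10 6 12 4 7)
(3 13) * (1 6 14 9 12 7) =(1 6 14 9 12 7)(3 13) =[0, 6, 2, 13, 4, 5, 14, 1, 8, 12, 10, 11, 7, 3, 9]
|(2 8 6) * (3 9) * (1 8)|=|(1 8 6 2)(3 9)|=4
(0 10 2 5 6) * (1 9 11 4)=(0 10 2 5 6)(1 9 11 4)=[10, 9, 5, 3, 1, 6, 0, 7, 8, 11, 2, 4]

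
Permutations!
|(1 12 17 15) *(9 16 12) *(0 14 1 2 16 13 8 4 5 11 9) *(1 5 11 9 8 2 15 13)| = 15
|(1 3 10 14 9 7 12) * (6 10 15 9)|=|(1 3 15 9 7 12)(6 10 14)|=6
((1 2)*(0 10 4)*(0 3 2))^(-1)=(0 1 2 3 4 10)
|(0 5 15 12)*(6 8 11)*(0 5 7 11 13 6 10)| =|(0 7 11 10)(5 15 12)(6 8 13)| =12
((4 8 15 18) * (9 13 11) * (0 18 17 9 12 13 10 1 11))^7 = ((0 18 4 8 15 17 9 10 1 11 12 13))^7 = (0 10 4 11 15 13 9 18 1 8 12 17)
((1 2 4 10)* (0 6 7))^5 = (0 7 6)(1 2 4 10)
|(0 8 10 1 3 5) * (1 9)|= 7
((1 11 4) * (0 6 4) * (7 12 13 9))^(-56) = (13)(0 11 1 4 6)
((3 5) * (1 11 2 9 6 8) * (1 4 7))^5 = ((1 11 2 9 6 8 4 7)(3 5))^5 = (1 8 2 7 6 11 4 9)(3 5)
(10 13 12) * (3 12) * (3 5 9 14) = (3 12 10 13 5 9 14) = [0, 1, 2, 12, 4, 9, 6, 7, 8, 14, 13, 11, 10, 5, 3]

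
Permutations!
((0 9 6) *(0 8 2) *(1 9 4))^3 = (0 9 2 1 8 4 6)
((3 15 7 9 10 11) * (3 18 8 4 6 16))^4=((3 15 7 9 10 11 18 8 4 6 16))^4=(3 10 4 15 11 6 7 18 16 9 8)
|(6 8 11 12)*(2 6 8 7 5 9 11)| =|(2 6 7 5 9 11 12 8)| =8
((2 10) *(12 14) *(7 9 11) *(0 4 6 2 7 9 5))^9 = (0 6 10 5 4 2 7)(9 11)(12 14)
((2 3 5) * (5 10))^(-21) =((2 3 10 5))^(-21) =(2 5 10 3)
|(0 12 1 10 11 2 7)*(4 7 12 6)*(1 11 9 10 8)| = |(0 6 4 7)(1 8)(2 12 11)(9 10)| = 12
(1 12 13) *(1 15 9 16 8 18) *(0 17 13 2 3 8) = (0 17 13 15 9 16)(1 12 2 3 8 18) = [17, 12, 3, 8, 4, 5, 6, 7, 18, 16, 10, 11, 2, 15, 14, 9, 0, 13, 1]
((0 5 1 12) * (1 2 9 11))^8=(0 5 2 9 11 1 12)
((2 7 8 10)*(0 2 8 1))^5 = ((0 2 7 1)(8 10))^5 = (0 2 7 1)(8 10)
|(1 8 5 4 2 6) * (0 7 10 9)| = 12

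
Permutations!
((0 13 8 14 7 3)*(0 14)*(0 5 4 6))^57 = (14)(0 5)(4 13)(6 8)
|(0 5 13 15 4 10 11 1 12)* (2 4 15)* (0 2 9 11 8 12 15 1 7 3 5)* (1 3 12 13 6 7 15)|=|(2 4 10 8 13 9 11 15 3 5 6 7 12)|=13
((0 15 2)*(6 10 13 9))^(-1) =((0 15 2)(6 10 13 9))^(-1) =(0 2 15)(6 9 13 10)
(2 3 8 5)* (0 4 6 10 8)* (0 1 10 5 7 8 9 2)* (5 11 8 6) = (0 4 5)(1 10 9 2 3)(6 11 8 7) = [4, 10, 3, 1, 5, 0, 11, 6, 7, 2, 9, 8]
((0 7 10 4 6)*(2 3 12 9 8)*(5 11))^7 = (0 10 6 7 4)(2 12 8 3 9)(5 11)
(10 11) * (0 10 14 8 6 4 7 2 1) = (0 10 11 14 8 6 4 7 2 1) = [10, 0, 1, 3, 7, 5, 4, 2, 6, 9, 11, 14, 12, 13, 8]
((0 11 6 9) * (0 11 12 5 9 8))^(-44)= (0 6 9 12 8 11 5)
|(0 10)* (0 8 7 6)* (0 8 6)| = 5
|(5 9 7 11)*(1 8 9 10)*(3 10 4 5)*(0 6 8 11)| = 20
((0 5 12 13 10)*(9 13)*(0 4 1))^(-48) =(13)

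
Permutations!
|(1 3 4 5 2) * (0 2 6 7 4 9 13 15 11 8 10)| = |(0 2 1 3 9 13 15 11 8 10)(4 5 6 7)| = 20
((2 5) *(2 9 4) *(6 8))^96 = (9)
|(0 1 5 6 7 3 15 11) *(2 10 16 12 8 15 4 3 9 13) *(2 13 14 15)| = 90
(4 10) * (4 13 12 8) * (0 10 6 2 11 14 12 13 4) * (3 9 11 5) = (0 10 4 6 2 5 3 9 11 14 12 8) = [10, 1, 5, 9, 6, 3, 2, 7, 0, 11, 4, 14, 8, 13, 12]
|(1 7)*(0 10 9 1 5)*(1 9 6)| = 6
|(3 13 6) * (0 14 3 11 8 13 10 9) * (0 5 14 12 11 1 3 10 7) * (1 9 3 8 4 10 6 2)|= |(0 12 11 4 10 3 7)(1 8 13 2)(5 14 6 9)|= 28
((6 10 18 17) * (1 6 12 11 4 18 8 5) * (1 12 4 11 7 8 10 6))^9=(18)(5 12 7 8)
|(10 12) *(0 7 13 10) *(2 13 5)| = |(0 7 5 2 13 10 12)| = 7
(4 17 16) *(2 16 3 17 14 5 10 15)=(2 16 4 14 5 10 15)(3 17)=[0, 1, 16, 17, 14, 10, 6, 7, 8, 9, 15, 11, 12, 13, 5, 2, 4, 3]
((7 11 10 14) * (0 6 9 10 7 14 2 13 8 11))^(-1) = ((14)(0 6 9 10 2 13 8 11 7))^(-1) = (14)(0 7 11 8 13 2 10 9 6)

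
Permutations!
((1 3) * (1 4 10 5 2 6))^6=(1 6 2 5 10 4 3)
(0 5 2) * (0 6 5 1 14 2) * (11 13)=(0 1 14 2 6 5)(11 13)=[1, 14, 6, 3, 4, 0, 5, 7, 8, 9, 10, 13, 12, 11, 2]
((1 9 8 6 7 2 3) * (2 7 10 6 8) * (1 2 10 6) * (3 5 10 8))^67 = (1 2 9 5 8 10 3)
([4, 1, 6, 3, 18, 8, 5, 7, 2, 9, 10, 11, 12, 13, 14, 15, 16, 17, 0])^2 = (0 18 4)(2 5)(6 8)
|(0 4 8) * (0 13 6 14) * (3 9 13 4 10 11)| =8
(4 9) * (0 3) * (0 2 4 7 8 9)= [3, 1, 4, 2, 0, 5, 6, 8, 9, 7]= (0 3 2 4)(7 8 9)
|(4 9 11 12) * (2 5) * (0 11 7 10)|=14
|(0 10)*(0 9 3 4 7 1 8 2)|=|(0 10 9 3 4 7 1 8 2)|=9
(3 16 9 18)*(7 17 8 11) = (3 16 9 18)(7 17 8 11) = [0, 1, 2, 16, 4, 5, 6, 17, 11, 18, 10, 7, 12, 13, 14, 15, 9, 8, 3]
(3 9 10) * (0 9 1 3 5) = (0 9 10 5)(1 3) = [9, 3, 2, 1, 4, 0, 6, 7, 8, 10, 5]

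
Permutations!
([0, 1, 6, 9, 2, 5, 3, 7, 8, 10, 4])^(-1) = (2 4 10 9 3 6)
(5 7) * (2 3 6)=(2 3 6)(5 7)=[0, 1, 3, 6, 4, 7, 2, 5]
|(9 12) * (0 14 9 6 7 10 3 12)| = 15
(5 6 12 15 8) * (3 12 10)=(3 12 15 8 5 6 10)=[0, 1, 2, 12, 4, 6, 10, 7, 5, 9, 3, 11, 15, 13, 14, 8]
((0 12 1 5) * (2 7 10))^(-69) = ((0 12 1 5)(2 7 10))^(-69) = (0 5 1 12)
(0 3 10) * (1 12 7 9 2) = (0 3 10)(1 12 7 9 2) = [3, 12, 1, 10, 4, 5, 6, 9, 8, 2, 0, 11, 7]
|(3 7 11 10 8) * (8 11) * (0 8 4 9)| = 6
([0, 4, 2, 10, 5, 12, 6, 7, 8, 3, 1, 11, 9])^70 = (12)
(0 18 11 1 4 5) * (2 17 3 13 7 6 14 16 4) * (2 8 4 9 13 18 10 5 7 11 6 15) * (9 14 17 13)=(0 10 5)(1 8 4 7 15 2 13 11)(3 18 6 17)(14 16)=[10, 8, 13, 18, 7, 0, 17, 15, 4, 9, 5, 1, 12, 11, 16, 2, 14, 3, 6]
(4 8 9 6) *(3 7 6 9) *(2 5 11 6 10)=[0, 1, 5, 7, 8, 11, 4, 10, 3, 9, 2, 6]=(2 5 11 6 4 8 3 7 10)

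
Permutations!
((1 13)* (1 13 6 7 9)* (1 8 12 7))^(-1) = ((13)(1 6)(7 9 8 12))^(-1) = (13)(1 6)(7 12 8 9)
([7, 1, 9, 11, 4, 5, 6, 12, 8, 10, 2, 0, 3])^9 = (0 11 3 12 7)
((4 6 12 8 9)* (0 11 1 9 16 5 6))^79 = ((0 11 1 9 4)(5 6 12 8 16))^79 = (0 4 9 1 11)(5 16 8 12 6)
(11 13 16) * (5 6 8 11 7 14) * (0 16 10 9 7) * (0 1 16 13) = (0 13 10 9 7 14 5 6 8 11)(1 16) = [13, 16, 2, 3, 4, 6, 8, 14, 11, 7, 9, 0, 12, 10, 5, 15, 1]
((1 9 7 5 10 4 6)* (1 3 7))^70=((1 9)(3 7 5 10 4 6))^70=(3 4 5)(6 10 7)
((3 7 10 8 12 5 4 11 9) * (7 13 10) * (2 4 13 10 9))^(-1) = ((2 4 11)(3 10 8 12 5 13 9))^(-1) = (2 11 4)(3 9 13 5 12 8 10)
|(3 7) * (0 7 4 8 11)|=|(0 7 3 4 8 11)|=6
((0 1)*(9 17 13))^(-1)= (0 1)(9 13 17)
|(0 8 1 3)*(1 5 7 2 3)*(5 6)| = 7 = |(0 8 6 5 7 2 3)|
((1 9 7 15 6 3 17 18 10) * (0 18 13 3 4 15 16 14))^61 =(0 7 10 14 9 18 16 1)(3 17 13)(4 15 6)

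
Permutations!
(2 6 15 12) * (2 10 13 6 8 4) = (2 8 4)(6 15 12 10 13) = [0, 1, 8, 3, 2, 5, 15, 7, 4, 9, 13, 11, 10, 6, 14, 12]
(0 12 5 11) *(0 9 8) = [12, 1, 2, 3, 4, 11, 6, 7, 0, 8, 10, 9, 5] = (0 12 5 11 9 8)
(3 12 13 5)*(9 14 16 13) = [0, 1, 2, 12, 4, 3, 6, 7, 8, 14, 10, 11, 9, 5, 16, 15, 13] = (3 12 9 14 16 13 5)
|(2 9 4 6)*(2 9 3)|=|(2 3)(4 6 9)|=6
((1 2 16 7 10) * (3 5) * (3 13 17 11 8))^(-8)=((1 2 16 7 10)(3 5 13 17 11 8))^(-8)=(1 16 10 2 7)(3 11 13)(5 8 17)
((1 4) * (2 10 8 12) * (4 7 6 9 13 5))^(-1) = ((1 7 6 9 13 5 4)(2 10 8 12))^(-1) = (1 4 5 13 9 6 7)(2 12 8 10)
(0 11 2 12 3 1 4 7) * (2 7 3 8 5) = [11, 4, 12, 1, 3, 2, 6, 0, 5, 9, 10, 7, 8] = (0 11 7)(1 4 3)(2 12 8 5)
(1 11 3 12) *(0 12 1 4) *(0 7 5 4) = (0 12)(1 11 3)(4 7 5) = [12, 11, 2, 1, 7, 4, 6, 5, 8, 9, 10, 3, 0]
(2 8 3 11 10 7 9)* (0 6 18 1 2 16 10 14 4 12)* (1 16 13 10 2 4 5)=(0 6 18 16 2 8 3 11 14 5 1 4 12)(7 9 13 10)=[6, 4, 8, 11, 12, 1, 18, 9, 3, 13, 7, 14, 0, 10, 5, 15, 2, 17, 16]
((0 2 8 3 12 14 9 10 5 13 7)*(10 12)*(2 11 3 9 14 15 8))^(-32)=((0 11 3 10 5 13 7)(8 9 12 15))^(-32)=(15)(0 10 7 3 13 11 5)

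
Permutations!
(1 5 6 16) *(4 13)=[0, 5, 2, 3, 13, 6, 16, 7, 8, 9, 10, 11, 12, 4, 14, 15, 1]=(1 5 6 16)(4 13)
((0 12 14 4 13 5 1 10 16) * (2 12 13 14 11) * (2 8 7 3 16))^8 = (0 8 10)(1 16 11)(2 13 7)(3 12 5)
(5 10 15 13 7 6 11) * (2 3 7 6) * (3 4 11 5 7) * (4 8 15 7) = (2 8 15 13 6 5 10 7)(4 11) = [0, 1, 8, 3, 11, 10, 5, 2, 15, 9, 7, 4, 12, 6, 14, 13]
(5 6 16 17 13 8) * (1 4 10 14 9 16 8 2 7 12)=(1 4 10 14 9 16 17 13 2 7 12)(5 6 8)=[0, 4, 7, 3, 10, 6, 8, 12, 5, 16, 14, 11, 1, 2, 9, 15, 17, 13]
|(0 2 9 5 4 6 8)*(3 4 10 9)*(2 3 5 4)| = 9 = |(0 3 2 5 10 9 4 6 8)|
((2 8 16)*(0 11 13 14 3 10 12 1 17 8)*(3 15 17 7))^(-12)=((0 11 13 14 15 17 8 16 2)(1 7 3 10 12))^(-12)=(0 8 14)(1 10 7 12 3)(2 17 13)(11 16 15)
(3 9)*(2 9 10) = (2 9 3 10) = [0, 1, 9, 10, 4, 5, 6, 7, 8, 3, 2]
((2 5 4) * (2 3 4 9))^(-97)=((2 5 9)(3 4))^(-97)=(2 9 5)(3 4)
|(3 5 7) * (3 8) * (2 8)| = 5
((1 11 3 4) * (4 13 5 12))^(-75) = (1 3 5 4 11 13 12)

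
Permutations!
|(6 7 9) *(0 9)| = 4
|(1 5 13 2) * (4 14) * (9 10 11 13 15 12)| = 18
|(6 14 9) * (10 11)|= |(6 14 9)(10 11)|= 6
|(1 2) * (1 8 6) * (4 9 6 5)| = 7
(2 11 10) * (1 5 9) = (1 5 9)(2 11 10) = [0, 5, 11, 3, 4, 9, 6, 7, 8, 1, 2, 10]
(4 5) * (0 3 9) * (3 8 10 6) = (0 8 10 6 3 9)(4 5) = [8, 1, 2, 9, 5, 4, 3, 7, 10, 0, 6]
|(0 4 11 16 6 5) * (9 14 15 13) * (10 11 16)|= 20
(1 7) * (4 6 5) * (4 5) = (1 7)(4 6) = [0, 7, 2, 3, 6, 5, 4, 1]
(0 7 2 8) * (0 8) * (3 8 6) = [7, 1, 0, 8, 4, 5, 3, 2, 6] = (0 7 2)(3 8 6)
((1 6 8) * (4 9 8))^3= (1 9 6 8 4)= ((1 6 4 9 8))^3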